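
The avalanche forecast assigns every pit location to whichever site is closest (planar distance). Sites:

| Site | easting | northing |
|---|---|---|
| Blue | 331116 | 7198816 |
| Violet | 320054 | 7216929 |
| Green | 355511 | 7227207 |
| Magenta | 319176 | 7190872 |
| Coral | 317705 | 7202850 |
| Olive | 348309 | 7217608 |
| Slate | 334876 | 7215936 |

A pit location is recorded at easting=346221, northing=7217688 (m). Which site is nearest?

Squared distances to each site:
Blue: 584313409.000; Violet: 685287970.000; Green: 176915461.000; Magenta: 1450529881.000; Coral: 1033328500.000; Olive: 4366144.000; Slate: 131778529.000.
Minimum at Olive.

Olive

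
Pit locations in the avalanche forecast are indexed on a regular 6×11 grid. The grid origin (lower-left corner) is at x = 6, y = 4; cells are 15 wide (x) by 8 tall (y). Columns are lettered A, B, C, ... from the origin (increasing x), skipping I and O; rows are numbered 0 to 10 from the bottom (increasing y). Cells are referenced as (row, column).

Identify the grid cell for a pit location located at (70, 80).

Column index: ⌊(70 − 6) / 15⌋ = ⌊4.267⌋ = 4 → column E
Row offset from origin: ⌊(80 − 4) / 8⌋ = ⌊9.500⌋ = 9 → row 9

(9, E)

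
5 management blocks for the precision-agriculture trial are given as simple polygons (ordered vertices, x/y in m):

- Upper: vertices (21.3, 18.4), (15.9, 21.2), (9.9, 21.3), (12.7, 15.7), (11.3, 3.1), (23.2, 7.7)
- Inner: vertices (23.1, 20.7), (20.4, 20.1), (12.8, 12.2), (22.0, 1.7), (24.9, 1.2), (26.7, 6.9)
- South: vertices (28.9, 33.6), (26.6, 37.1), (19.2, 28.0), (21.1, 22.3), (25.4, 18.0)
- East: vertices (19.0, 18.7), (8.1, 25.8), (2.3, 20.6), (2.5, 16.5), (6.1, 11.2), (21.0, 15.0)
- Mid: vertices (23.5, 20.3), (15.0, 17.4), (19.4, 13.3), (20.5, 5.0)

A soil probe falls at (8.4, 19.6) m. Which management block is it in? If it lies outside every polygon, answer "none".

Cast a ray rightward from (8.4, 19.6). For each polygon, the edges (by vertex number in listed order) whose endpoints lie on opposite sides of y = 19.6, where each meets that height, and whether that is right or left of the point:
Upper: 1–2 at x≈18.99 (right), 3–4 at x≈10.75 (right) → 2 crossings.
Inner: 2–3 at x≈19.92 (right), 6–1 at x≈23.39 (right) → 2 crossings.
South: 4–5 at x≈23.80 (right), 5–1 at x≈25.76 (right) → 2 crossings.
East: 1–2 at x≈17.62 (right), 3–4 at x≈2.35 (left) → 1 crossing.
Mid: 1–2 at x≈21.45 (right), 4–1 at x≈23.36 (right) → 2 crossings.
Only East has an odd count, so the point is inside East.

East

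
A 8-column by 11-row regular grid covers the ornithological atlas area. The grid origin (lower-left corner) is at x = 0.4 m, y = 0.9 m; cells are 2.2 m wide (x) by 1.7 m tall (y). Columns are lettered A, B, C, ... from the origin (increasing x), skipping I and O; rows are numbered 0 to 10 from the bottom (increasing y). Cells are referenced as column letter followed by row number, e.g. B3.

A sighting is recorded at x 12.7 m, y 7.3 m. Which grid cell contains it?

F3

Column index: ⌊(12.7 − 0.4) / 2.2⌋ = ⌊5.591⌋ = 5 → column F
Row offset from origin: ⌊(7.3 − 0.9) / 1.7⌋ = ⌊3.765⌋ = 3 → row 3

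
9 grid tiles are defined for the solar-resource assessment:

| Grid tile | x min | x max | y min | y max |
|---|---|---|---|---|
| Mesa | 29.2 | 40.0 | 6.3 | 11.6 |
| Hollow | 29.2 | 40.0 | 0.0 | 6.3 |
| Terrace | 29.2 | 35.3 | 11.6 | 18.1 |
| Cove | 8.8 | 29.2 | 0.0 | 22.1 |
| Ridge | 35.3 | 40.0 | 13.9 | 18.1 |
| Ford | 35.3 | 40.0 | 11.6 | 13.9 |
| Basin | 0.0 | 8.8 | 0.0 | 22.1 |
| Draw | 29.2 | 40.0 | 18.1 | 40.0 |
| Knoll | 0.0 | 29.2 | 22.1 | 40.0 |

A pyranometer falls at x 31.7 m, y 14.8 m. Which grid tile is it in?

The point has x = 31.7 and y = 14.8.
Only Terrace satisfies 29.2 ≤ x ≤ 35.3 and 11.6 ≤ y ≤ 18.1.

Terrace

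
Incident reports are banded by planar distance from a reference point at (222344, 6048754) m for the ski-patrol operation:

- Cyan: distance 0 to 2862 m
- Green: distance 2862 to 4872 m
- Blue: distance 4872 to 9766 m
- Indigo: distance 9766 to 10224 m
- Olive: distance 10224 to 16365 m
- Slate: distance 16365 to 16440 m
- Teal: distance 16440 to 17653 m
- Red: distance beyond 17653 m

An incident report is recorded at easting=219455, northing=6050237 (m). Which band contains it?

Green

Distance = √((219455−222344)² + (6050237−6048754)²) = √(8346321.000 + 2199289.000) = 3247.400 m.
2862 ≤ 3247.400 < 4872 → Green.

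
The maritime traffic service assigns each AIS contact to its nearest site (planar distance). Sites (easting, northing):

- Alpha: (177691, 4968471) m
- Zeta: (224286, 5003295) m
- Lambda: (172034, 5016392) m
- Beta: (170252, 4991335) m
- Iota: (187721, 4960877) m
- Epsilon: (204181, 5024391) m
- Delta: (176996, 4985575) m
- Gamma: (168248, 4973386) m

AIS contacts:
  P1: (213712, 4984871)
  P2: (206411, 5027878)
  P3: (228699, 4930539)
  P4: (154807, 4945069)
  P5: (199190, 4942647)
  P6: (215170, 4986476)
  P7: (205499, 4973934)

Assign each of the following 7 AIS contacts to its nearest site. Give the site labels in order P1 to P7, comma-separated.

Zeta, Epsilon, Iota, Gamma, Iota, Zeta, Iota

P1 → Zeta (d²=451253252.00)
P2 → Epsilon (d²=17132069.00)
P3 → Iota (d²=2599590728.00)
P4 → Gamma (d²=982512970.00)
P5 → Iota (d²=463870861.00)
P6 → Zeta (d²=365980217.00)
P7 → Iota (d²=486542533.00)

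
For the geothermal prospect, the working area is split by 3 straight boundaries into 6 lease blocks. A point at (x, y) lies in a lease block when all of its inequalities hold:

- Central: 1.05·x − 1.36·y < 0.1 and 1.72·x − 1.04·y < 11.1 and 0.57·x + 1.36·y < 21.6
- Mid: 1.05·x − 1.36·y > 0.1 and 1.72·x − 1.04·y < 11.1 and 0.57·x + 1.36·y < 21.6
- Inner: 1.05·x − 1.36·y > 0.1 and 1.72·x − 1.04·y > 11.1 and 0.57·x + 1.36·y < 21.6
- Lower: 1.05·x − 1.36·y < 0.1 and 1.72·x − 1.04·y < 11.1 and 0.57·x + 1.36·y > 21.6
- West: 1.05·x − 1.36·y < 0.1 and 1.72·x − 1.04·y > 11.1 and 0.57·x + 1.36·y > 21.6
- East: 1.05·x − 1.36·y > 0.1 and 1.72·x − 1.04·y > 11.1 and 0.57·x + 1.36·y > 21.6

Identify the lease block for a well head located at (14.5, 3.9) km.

1.05·14.5 − 1.36·3.9 = 9.921, which is > 0.1
1.72·14.5 − 1.04·3.9 = 20.884, which is > 11.1
0.57·14.5 + 1.36·3.9 = 13.569, which is < 21.6
This sign pattern matches Inner.

Inner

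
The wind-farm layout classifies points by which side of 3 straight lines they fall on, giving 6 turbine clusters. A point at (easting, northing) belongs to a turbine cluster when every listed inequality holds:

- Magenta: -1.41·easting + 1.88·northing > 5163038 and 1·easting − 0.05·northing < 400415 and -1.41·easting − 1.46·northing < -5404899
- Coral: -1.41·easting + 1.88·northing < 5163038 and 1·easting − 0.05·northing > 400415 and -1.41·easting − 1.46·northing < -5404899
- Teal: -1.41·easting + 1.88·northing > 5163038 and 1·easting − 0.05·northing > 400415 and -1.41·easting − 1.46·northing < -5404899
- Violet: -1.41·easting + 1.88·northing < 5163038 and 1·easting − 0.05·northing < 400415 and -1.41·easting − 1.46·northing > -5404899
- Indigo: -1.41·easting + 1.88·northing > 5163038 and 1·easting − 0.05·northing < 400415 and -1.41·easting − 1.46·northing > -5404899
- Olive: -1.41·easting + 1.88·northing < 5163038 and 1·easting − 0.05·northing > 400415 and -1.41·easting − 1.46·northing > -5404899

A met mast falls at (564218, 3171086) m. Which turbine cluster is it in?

-1.41·564218 + 1.88·3171086 = 5166094.300, which is > 5163038
1·564218 − 0.05·3171086 = 405663.700, which is > 400415
-1.41·564218 − 1.46·3171086 = -5425332.940, which is < -5404899
This sign pattern matches Teal.

Teal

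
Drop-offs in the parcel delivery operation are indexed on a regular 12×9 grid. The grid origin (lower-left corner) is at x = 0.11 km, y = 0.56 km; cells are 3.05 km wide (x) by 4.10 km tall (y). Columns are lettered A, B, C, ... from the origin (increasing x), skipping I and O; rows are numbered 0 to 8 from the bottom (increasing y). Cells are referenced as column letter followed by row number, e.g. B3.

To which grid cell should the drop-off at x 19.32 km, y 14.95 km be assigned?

G3

Column index: ⌊(19.32 − 0.11) / 3.05⌋ = ⌊6.298⌋ = 6 → column G
Row offset from origin: ⌊(14.95 − 0.56) / 4.10⌋ = ⌊3.510⌋ = 3 → row 3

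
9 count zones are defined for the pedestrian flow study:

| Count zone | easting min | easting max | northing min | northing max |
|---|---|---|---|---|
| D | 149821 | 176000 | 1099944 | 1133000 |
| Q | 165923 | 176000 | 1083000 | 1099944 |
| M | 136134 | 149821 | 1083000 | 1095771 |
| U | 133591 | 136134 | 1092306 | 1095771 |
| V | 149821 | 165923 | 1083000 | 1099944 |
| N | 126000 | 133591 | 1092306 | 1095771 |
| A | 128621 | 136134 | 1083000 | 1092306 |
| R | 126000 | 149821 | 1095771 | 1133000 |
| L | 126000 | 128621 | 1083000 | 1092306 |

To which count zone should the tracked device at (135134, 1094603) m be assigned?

The point has easting = 135134 and northing = 1094603.
Only U satisfies 133591 ≤ easting ≤ 136134 and 1092306 ≤ northing ≤ 1095771.

U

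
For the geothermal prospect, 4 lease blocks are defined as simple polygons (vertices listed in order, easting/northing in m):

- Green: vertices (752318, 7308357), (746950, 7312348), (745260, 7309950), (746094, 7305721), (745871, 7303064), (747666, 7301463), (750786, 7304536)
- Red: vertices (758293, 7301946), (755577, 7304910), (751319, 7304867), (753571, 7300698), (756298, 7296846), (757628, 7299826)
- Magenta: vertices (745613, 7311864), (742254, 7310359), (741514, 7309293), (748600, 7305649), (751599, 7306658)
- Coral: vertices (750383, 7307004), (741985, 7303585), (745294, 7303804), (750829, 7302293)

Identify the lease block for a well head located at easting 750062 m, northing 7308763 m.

Green

Cast a ray rightward from (750062, 7308763). For each polygon, the edges (by vertex number in listed order) whose endpoints lie on opposite sides of northing = 7308763, where each meets that height, and whether that is right or left of the point:
Green: 1–2 at easting≈751771.9 (right), 3–4 at easting≈745494.1 (left) → 1 crossing.
Red: no edge straddles that height → 0 crossings.
Magenta: 3–4 at easting≈742544.6 (left), 5–1 at easting≈749178.6 (left) → 0 crossings.
Coral: no edge straddles that height → 0 crossings.
Only Green has an odd count, so the point is inside Green.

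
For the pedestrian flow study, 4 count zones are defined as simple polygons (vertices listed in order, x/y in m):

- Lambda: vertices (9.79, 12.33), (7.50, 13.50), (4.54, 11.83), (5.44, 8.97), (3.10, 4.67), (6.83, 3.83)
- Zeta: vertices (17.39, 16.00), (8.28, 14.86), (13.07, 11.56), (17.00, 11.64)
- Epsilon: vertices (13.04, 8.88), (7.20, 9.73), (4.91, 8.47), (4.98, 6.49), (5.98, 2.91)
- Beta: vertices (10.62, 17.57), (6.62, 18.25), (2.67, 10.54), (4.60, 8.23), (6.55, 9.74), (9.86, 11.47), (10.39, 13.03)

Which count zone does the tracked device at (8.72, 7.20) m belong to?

Epsilon

Cast a ray rightward from (8.72, 7.20). For each polygon, the edges (by vertex number in listed order) whose endpoints lie on opposite sides of y = 7.20, where each meets that height, and whether that is right or left of the point:
Lambda: 4–5 at x≈4.477 (left), 6–1 at x≈8.004 (left) → 0 crossings.
Zeta: no edge straddles that height → 0 crossings.
Epsilon: 3–4 at x≈4.955 (left), 5–1 at x≈11.053 (right) → 1 crossing.
Beta: no edge straddles that height → 0 crossings.
Only Epsilon has an odd count, so the point is inside Epsilon.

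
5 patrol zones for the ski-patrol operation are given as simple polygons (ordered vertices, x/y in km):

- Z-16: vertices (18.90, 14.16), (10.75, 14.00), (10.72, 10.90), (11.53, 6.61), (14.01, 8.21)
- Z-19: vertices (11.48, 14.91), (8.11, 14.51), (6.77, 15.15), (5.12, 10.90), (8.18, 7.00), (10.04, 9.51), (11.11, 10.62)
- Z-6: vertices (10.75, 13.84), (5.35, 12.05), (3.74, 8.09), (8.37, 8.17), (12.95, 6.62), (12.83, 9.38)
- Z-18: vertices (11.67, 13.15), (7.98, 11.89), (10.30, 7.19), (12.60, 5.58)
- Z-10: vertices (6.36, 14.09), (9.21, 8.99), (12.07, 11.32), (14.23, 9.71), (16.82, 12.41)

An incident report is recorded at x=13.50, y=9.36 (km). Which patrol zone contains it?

Cast a ray rightward from (13.50, 9.36). For each polygon, the edges (by vertex number in listed order) whose endpoints lie on opposite sides of y = 9.36, where each meets that height, and whether that is right or left of the point:
Z-16: 3–4 at x≈11.011 (left), 5–1 at x≈14.955 (right) → 1 crossing.
Z-19: 4–5 at x≈6.328 (left), 5–6 at x≈9.929 (left) → 0 crossings.
Z-6: 2–3 at x≈4.256 (left), 5–6 at x≈12.831 (left) → 0 crossings.
Z-18: 2–3 at x≈9.229 (left), 4–1 at x≈12.136 (left) → 0 crossings.
Z-10: 1–2 at x≈9.003 (left), 2–3 at x≈9.664 (left) → 0 crossings.
Only Z-16 has an odd count, so the point is inside Z-16.

Z-16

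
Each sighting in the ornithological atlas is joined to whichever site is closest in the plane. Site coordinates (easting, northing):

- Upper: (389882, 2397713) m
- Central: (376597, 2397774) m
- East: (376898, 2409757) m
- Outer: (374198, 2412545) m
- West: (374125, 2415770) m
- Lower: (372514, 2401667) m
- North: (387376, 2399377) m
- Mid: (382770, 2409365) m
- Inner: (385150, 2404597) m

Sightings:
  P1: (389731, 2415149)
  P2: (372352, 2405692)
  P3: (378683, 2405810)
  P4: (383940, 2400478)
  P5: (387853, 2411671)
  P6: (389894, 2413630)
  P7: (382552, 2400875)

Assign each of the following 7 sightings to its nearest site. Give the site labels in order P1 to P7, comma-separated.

P1 → Mid (d²=81910177.00)
P2 → Lower (d²=16226869.00)
P3 → East (d²=18765034.00)
P4 → North (d²=13018297.00)
P5 → Mid (d²=31154525.00)
P6 → Mid (d²=68941601.00)
P7 → Inner (d²=20602888.00)

Mid, Lower, East, North, Mid, Mid, Inner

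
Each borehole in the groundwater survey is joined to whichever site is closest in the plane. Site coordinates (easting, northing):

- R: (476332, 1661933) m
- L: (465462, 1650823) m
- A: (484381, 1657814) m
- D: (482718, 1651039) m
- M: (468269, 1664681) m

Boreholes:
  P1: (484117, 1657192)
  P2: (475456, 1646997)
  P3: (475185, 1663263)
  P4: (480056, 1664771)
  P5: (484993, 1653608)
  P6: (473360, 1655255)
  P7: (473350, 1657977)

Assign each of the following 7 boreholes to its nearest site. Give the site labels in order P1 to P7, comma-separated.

A, D, R, R, D, R, R

P1 → A (d²=456580.00)
P2 → D (d²=69074408.00)
P3 → R (d²=3084509.00)
P4 → R (d²=21922420.00)
P5 → D (d²=11775386.00)
P6 → R (d²=53428468.00)
P7 → R (d²=24542260.00)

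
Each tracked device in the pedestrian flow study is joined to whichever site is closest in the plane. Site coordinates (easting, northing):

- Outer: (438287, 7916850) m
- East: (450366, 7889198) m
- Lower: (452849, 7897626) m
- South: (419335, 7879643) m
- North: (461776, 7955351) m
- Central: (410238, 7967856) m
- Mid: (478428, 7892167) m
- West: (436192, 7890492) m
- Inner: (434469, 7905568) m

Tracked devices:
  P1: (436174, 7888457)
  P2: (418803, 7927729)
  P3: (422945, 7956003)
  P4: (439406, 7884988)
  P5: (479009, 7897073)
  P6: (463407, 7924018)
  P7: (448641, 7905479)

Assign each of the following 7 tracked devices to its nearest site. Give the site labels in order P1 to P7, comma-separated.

P1 → West (d²=4141549.00)
P2 → Outer (d²=497978897.00)
P3 → Central (d²=301961458.00)
P4 → West (d²=40623812.00)
P5 → Mid (d²=24406397.00)
P6 → Outer (d²=682394624.00)
P7 → Lower (d²=79376873.00)

West, Outer, Central, West, Mid, Outer, Lower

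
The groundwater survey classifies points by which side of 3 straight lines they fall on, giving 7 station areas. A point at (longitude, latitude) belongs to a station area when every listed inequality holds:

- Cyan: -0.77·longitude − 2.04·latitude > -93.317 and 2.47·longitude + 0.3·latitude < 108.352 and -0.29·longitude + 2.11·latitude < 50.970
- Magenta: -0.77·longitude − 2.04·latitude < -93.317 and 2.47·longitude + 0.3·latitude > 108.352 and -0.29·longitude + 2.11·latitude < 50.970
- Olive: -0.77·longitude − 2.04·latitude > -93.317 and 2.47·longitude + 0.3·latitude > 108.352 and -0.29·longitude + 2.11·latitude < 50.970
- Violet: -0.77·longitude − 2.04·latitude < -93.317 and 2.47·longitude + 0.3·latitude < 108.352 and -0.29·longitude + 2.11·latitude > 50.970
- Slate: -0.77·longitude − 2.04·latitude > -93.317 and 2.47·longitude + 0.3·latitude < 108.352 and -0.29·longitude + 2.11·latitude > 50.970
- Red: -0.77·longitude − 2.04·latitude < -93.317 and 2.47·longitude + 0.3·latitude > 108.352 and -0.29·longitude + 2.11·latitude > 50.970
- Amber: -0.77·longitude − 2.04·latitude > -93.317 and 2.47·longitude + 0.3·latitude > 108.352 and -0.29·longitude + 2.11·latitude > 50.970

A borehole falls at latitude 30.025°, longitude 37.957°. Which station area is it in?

-0.77·37.957 − 2.04·30.025 = -90.478, which is > -93.317
2.47·37.957 + 0.3·30.025 = 102.761, which is < 108.352
-0.29·37.957 + 2.11·30.025 = 52.345, which is > 50.970
This sign pattern matches Slate.

Slate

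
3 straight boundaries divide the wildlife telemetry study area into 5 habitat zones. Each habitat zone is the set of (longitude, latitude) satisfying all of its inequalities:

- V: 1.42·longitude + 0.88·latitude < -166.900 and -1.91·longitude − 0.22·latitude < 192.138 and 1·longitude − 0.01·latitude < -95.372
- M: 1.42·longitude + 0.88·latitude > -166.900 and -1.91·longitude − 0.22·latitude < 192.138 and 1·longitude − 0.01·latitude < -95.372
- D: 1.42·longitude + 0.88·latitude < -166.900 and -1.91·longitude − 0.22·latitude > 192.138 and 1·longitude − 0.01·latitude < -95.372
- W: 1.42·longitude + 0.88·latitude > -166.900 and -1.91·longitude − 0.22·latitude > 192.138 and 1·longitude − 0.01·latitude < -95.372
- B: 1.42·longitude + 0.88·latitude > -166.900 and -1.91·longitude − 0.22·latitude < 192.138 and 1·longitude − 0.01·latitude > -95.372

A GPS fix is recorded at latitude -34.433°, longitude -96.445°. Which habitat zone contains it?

1.42·-96.445 + 0.88·-34.433 = -167.253, which is < -166.900
-1.91·-96.445 − 0.22·-34.433 = 191.785, which is < 192.138
1·-96.445 − 0.01·-34.433 = -96.101, which is < -95.372
This sign pattern matches V.

V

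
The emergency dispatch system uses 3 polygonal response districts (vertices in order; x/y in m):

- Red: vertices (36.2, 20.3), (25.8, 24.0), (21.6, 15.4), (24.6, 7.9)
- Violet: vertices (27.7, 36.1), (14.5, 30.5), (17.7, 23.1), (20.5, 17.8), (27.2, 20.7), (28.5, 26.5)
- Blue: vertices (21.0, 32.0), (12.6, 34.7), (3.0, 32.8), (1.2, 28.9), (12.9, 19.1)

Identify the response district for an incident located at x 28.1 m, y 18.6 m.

Cast a ray rightward from (28.1, 18.6). For each polygon, the edges (by vertex number in listed order) whose endpoints lie on opposite sides of y = 18.6, where each meets that height, and whether that is right or left of the point:
Red: 2–3 at x≈23.16 (left), 4–1 at x≈34.61 (right) → 1 crossing.
Violet: 3–4 at x≈20.08 (left), 4–5 at x≈22.35 (left) → 0 crossings.
Blue: no edge straddles that height → 0 crossings.
Only Red has an odd count, so the point is inside Red.

Red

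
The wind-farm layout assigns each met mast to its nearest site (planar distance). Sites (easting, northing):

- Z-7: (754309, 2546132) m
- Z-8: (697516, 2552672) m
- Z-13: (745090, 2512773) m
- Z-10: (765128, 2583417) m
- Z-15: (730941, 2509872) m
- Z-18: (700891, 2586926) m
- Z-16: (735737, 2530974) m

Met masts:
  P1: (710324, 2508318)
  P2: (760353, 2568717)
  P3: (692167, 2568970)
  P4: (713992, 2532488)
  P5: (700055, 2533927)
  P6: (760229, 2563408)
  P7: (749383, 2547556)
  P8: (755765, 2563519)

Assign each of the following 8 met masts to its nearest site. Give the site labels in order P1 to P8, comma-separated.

Z-15, Z-10, Z-8, Z-16, Z-8, Z-7, Z-7, Z-7

P1 → Z-15 (d²=427475605.00)
P2 → Z-10 (d²=238890625.00)
P3 → Z-8 (d²=294236605.00)
P4 → Z-16 (d²=475137221.00)
P5 → Z-8 (d²=357821546.00)
P6 → Z-7 (d²=333506576.00)
P7 → Z-7 (d²=26293252.00)
P8 → Z-7 (d²=304427705.00)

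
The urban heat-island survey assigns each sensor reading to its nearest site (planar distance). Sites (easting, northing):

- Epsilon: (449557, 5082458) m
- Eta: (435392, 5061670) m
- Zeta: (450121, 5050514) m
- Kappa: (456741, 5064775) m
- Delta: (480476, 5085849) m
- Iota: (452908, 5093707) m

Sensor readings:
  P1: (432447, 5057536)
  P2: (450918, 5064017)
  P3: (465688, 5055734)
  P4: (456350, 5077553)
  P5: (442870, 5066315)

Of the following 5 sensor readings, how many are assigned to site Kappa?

2

P1 → Eta
P2 → Kappa
P3 → Kappa
P4 → Epsilon
P5 → Eta
2 of the 5 go to Kappa.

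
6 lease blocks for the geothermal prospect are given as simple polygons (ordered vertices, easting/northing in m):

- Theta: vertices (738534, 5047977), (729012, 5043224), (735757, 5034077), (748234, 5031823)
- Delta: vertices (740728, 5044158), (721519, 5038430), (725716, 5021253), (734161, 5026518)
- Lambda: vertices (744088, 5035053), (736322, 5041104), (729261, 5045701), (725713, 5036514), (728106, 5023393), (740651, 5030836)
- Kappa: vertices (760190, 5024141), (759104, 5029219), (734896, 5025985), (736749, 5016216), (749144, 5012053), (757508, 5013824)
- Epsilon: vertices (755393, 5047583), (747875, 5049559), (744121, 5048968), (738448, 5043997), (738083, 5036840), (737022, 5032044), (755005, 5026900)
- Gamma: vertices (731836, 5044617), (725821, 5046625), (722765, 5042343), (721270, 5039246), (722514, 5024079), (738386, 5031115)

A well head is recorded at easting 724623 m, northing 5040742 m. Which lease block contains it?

Cast a ray rightward from (724623, 5040742). For each polygon, the edges (by vertex number in listed order) whose endpoints lie on opposite sides of northing = 5040742, where each meets that height, and whether that is right or left of the point:
Theta: 2–3 at easting≈730842.2 (right), 4–1 at easting≈742878.4 (right) → 2 crossings.
Delta: 1–2 at easting≈729272.4 (right), 4–1 at easting≈739456.3 (right) → 2 crossings.
Lambda: 1–2 at easting≈736786.6 (right), 3–4 at easting≈727345.8 (right) → 2 crossings.
Kappa: no edge straddles that height → 0 crossings.
Epsilon: 4–5 at easting≈738282.0 (right), 7–1 at easting≈755264.7 (right) → 2 crossings.
Gamma: 3–4 at easting≈721992.2 (left), 6–1 at easting≈733715.8 (right) → 1 crossing.
Only Gamma has an odd count, so the point is inside Gamma.

Gamma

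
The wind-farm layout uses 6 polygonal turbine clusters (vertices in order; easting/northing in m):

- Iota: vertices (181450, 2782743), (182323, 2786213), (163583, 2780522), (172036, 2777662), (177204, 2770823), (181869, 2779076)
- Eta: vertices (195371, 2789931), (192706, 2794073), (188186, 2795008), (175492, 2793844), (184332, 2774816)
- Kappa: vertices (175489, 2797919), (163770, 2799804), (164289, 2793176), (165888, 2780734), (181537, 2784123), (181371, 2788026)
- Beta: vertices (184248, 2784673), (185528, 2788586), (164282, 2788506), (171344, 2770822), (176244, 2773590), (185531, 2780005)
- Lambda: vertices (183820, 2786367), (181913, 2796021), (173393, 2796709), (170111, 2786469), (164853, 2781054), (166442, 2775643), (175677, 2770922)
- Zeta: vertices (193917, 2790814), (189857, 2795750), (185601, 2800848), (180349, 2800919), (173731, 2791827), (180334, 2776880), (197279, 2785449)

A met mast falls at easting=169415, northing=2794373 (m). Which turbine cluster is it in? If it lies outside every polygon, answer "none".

Kappa

Cast a ray rightward from (169415, 2794373). For each polygon, the edges (by vertex number in listed order) whose endpoints lie on opposite sides of northing = 2794373, where each meets that height, and whether that is right or left of the point:
Iota: no edge straddles that height → 0 crossings.
Eta: 2–3 at easting≈191255.7 (right), 3–4 at easting≈181261.0 (right) → 2 crossings.
Kappa: 2–3 at easting≈164195.3 (left), 6–1 at easting≈177597.3 (right) → 1 crossing.
Beta: no edge straddles that height → 0 crossings.
Lambda: 1–2 at easting≈182238.5 (right), 3–4 at easting≈172644.3 (right) → 2 crossings.
Zeta: 1–2 at easting≈190989.6 (right), 4–5 at easting≈175584.2 (right) → 2 crossings.
Only Kappa has an odd count, so the point is inside Kappa.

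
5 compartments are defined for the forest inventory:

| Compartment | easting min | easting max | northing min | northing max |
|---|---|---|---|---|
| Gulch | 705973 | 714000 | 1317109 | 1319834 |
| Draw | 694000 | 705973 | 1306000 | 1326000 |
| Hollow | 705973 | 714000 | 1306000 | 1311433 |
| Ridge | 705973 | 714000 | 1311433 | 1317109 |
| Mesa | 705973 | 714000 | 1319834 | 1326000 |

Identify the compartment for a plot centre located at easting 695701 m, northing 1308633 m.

The point has easting = 695701 and northing = 1308633.
Only Draw satisfies 694000 ≤ easting ≤ 705973 and 1306000 ≤ northing ≤ 1326000.

Draw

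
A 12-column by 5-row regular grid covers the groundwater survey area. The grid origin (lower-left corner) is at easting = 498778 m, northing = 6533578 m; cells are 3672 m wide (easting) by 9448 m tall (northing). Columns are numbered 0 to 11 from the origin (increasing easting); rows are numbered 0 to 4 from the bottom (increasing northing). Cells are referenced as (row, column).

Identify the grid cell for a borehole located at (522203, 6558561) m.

(2, 6)

Column index: ⌊(522203 − 498778) / 3672⌋ = ⌊6.379⌋ = 6
Row offset from origin: ⌊(6558561 − 6533578) / 9448⌋ = ⌊2.644⌋ = 2 → row 2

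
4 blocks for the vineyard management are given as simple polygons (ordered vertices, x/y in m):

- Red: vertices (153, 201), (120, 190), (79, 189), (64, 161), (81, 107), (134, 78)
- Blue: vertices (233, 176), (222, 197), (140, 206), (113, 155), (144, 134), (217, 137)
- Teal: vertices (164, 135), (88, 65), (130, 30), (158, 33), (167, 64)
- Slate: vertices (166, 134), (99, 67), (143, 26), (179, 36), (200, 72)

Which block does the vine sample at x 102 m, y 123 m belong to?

Red

Cast a ray rightward from (102, 123). For each polygon, the edges (by vertex number in listed order) whose endpoints lie on opposite sides of y = 123, where each meets that height, and whether that is right or left of the point:
Red: 4–5 at x≈76.0 (left), 6–1 at x≈141.0 (right) → 1 crossing.
Blue: no edge straddles that height → 0 crossings.
Teal: 1–2 at x≈151.0 (right), 5–1 at x≈164.5 (right) → 2 crossings.
Slate: 1–2 at x≈155.0 (right), 5–1 at x≈172.0 (right) → 2 crossings.
Only Red has an odd count, so the point is inside Red.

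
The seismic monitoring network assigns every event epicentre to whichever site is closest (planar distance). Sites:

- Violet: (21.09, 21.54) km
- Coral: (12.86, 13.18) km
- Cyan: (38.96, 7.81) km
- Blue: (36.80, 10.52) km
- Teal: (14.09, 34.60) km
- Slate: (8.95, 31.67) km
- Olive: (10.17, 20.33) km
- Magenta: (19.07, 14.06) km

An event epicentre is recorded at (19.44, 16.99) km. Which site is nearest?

Squared distances to each site:
Violet: 23.425; Coral: 57.813; Cyan: 465.303; Blue: 343.230; Teal: 338.735; Slate: 325.543; Olive: 97.089; Magenta: 8.722.
Minimum at Magenta.

Magenta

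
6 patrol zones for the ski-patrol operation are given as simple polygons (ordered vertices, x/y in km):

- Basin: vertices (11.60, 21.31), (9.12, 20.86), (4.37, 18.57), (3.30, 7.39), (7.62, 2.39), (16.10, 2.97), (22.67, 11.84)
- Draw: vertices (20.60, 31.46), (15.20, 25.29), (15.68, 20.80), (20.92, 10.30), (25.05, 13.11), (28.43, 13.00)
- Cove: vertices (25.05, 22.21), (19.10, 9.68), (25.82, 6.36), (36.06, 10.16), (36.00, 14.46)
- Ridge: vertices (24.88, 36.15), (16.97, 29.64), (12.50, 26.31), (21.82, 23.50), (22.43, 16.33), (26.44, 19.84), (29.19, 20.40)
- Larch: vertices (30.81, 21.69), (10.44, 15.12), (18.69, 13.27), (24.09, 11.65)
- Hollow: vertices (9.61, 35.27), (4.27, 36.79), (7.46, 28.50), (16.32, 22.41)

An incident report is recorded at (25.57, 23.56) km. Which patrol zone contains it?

Ridge

Cast a ray rightward from (25.57, 23.56). For each polygon, the edges (by vertex number in listed order) whose endpoints lie on opposite sides of y = 23.56, where each meets that height, and whether that is right or left of the point:
Basin: no edge straddles that height → 0 crossings.
Draw: 2–3 at x≈15.385 (left), 6–1 at x≈23.951 (left) → 0 crossings.
Cove: no edge straddles that height → 0 crossings.
Ridge: 3–4 at x≈21.621 (left), 7–1 at x≈28.325 (right) → 1 crossing.
Larch: no edge straddles that height → 0 crossings.
Hollow: 3–4 at x≈14.647 (left), 4–1 at x≈15.720 (left) → 0 crossings.
Only Ridge has an odd count, so the point is inside Ridge.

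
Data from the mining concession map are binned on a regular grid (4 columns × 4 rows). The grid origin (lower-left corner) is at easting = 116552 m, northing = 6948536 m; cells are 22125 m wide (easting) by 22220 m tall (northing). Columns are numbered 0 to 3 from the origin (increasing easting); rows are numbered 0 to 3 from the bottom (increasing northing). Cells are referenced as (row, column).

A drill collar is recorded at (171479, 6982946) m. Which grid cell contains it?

(1, 2)

Column index: ⌊(171479 − 116552) / 22125⌋ = ⌊2.483⌋ = 2
Row offset from origin: ⌊(6982946 − 6948536) / 22220⌋ = ⌊1.549⌋ = 1 → row 1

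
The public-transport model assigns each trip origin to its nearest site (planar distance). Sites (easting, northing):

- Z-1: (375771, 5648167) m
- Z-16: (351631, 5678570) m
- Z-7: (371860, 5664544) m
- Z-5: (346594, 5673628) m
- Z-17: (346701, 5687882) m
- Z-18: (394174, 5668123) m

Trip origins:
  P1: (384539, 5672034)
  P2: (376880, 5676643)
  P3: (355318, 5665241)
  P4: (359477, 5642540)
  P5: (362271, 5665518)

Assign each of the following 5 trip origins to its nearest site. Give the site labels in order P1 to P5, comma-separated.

Z-18, Z-7, Z-5, Z-1, Z-7

P1 → Z-18 (d²=108129146.00)
P2 → Z-7 (d²=171586201.00)
P3 → Z-5 (d²=146449945.00)
P4 → Z-1 (d²=297157565.00)
P5 → Z-7 (d²=92897597.00)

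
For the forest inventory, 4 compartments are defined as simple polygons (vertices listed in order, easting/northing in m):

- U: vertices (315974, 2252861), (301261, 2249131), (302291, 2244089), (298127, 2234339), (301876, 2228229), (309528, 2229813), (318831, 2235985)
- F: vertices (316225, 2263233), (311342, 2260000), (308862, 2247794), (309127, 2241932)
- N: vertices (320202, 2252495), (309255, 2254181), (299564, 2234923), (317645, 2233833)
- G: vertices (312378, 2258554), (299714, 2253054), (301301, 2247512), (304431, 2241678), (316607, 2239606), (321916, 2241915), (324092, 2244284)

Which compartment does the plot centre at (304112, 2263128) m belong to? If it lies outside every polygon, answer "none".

Cast a ray rightward from (304112, 2263128). For each polygon, the edges (by vertex number in listed order) whose endpoints lie on opposite sides of northing = 2263128, where each meets that height, and whether that is right or left of the point:
U: no edge straddles that height → 0 crossings.
F: 1–2 at easting≈316066.4 (right), 4–1 at easting≈316190.0 (right) → 2 crossings.
N: no edge straddles that height → 0 crossings.
G: no edge straddles that height → 0 crossings.
All counts are even, so the point lies outside every listed polygon.

none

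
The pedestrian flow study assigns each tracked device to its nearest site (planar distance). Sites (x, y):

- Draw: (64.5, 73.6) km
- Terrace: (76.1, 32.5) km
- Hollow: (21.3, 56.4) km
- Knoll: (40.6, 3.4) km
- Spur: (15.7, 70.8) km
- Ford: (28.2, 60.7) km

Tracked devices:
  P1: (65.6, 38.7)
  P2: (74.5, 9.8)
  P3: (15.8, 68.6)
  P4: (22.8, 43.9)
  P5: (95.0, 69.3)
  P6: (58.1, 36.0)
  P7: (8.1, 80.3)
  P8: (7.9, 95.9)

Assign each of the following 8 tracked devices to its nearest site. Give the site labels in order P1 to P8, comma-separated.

P1 → Terrace (d²=148.69)
P2 → Terrace (d²=517.85)
P3 → Spur (d²=4.85)
P4 → Hollow (d²=158.50)
P5 → Draw (d²=948.74)
P6 → Terrace (d²=336.25)
P7 → Spur (d²=148.01)
P8 → Spur (d²=690.85)

Terrace, Terrace, Spur, Hollow, Draw, Terrace, Spur, Spur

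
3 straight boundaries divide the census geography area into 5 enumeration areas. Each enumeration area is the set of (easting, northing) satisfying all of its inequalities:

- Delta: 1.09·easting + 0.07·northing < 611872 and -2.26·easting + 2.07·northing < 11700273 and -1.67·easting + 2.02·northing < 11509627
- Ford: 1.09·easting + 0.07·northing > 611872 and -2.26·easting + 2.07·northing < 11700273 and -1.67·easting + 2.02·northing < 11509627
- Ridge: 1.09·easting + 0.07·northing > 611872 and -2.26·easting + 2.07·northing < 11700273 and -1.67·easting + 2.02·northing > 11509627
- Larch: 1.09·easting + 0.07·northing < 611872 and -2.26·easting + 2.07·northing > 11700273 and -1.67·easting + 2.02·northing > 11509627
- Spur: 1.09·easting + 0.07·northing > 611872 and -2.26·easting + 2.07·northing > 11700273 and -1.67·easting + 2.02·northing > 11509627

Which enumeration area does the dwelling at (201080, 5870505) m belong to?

Ridge

1.09·201080 + 0.07·5870505 = 630112.550, which is > 611872
-2.26·201080 + 2.07·5870505 = 11697504.550, which is < 11700273
-1.67·201080 + 2.02·5870505 = 11522616.500, which is > 11509627
This sign pattern matches Ridge.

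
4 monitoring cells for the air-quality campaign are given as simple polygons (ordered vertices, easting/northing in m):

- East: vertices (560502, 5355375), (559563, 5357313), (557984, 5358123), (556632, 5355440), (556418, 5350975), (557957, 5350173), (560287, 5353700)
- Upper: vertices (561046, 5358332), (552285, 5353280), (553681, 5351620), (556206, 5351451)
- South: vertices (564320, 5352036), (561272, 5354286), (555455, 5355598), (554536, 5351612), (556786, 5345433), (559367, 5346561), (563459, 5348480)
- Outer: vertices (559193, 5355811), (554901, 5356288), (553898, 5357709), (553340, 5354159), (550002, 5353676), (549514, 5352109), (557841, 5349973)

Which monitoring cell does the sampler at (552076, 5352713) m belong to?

Outer

Cast a ray rightward from (552076, 5352713). For each polygon, the edges (by vertex number in listed order) whose endpoints lie on opposite sides of northing = 5352713, where each meets that height, and whether that is right or left of the point:
East: 4–5 at easting≈556501.3 (right), 6–7 at easting≈559635.0 (right) → 2 crossings.
Upper: 2–3 at easting≈552761.8 (right), 4–1 at easting≈557093.7 (right) → 2 crossings.
South: 1–2 at easting≈563402.9 (right), 3–4 at easting≈554789.8 (right) → 2 crossings.
Outer: 5–6 at easting≈549702.1 (left), 7–1 at easting≈558475.5 (right) → 1 crossing.
Only Outer has an odd count, so the point is inside Outer.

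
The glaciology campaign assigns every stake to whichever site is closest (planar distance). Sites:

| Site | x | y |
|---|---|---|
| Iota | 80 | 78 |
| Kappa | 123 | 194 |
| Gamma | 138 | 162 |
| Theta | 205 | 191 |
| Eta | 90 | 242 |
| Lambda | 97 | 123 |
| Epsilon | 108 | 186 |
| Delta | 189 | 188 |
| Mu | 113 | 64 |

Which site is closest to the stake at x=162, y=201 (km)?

Delta

Squared distances to each site:
Iota: 21853.000; Kappa: 1570.000; Gamma: 2097.000; Theta: 1949.000; Eta: 6865.000; Lambda: 10309.000; Epsilon: 3141.000; Delta: 898.000; Mu: 21170.000.
Minimum at Delta.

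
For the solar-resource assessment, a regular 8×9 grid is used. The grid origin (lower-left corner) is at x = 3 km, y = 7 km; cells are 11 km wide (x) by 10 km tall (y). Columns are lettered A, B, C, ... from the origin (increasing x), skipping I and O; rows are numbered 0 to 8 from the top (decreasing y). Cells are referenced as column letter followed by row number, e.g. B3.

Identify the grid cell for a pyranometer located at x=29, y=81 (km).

Column index: ⌊(29 − 3) / 11⌋ = ⌊2.364⌋ = 2 → column C
Row offset from origin: ⌊(81 − 7) / 10⌋ = ⌊7.400⌋ = 7 → row 1 (counted from top)

C1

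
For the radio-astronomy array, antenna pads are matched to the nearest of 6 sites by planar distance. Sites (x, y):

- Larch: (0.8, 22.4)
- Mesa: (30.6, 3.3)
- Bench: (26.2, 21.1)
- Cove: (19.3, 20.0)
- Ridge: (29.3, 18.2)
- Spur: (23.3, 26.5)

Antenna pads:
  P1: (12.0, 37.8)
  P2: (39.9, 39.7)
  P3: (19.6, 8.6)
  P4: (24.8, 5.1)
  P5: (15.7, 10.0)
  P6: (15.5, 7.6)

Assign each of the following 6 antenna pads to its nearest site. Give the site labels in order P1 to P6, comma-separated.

P1 → Spur (d²=255.38)
P2 → Spur (d²=449.80)
P3 → Cove (d²=130.05)
P4 → Mesa (d²=36.88)
P5 → Cove (d²=112.96)
P6 → Cove (d²=168.20)

Spur, Spur, Cove, Mesa, Cove, Cove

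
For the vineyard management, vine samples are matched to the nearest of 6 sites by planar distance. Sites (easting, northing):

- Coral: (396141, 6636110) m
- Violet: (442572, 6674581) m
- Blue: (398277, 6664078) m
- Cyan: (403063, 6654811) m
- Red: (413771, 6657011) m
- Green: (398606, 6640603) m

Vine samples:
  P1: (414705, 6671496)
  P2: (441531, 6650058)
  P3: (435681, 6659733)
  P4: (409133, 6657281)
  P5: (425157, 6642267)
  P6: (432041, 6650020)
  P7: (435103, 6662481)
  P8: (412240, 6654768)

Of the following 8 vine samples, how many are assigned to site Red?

P1 → Red
P2 → Violet
P3 → Violet
P4 → Red
P5 → Red
P6 → Red
P7 → Violet
P8 → Red
5 of the 8 go to Red.

5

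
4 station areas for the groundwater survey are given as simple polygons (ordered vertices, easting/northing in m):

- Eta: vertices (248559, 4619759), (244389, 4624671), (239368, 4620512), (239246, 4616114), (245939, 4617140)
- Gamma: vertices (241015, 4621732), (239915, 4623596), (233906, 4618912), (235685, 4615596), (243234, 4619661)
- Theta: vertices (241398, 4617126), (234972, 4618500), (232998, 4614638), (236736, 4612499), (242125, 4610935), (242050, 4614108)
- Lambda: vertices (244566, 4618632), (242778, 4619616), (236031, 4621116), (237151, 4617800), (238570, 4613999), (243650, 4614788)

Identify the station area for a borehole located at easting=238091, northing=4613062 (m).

Cast a ray rightward from (238091, 4613062). For each polygon, the edges (by vertex number in listed order) whose endpoints lie on opposite sides of northing = 4613062, where each meets that height, and whether that is right or left of the point:
Eta: no edge straddles that height → 0 crossings.
Gamma: no edge straddles that height → 0 crossings.
Theta: 3–4 at easting≈235752.1 (left), 5–6 at easting≈242074.7 (right) → 1 crossing.
Lambda: no edge straddles that height → 0 crossings.
Only Theta has an odd count, so the point is inside Theta.

Theta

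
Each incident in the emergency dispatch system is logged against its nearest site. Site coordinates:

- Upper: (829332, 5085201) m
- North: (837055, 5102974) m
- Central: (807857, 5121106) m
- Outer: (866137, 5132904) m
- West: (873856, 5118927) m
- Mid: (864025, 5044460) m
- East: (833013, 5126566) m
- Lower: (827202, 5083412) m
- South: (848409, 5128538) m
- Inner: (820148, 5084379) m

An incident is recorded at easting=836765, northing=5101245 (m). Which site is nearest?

North

Squared distances to each site:
Upper: 312659425.000; North: 3073541.000; Central: 1230131785.000; Outer: 1865006665.000; West: 1688395405.000; Mid: 3967643825.000; East: 655230545.000; Lower: 409466858.000; South: 880490585.000; Inner: 560586645.000.
Minimum at North.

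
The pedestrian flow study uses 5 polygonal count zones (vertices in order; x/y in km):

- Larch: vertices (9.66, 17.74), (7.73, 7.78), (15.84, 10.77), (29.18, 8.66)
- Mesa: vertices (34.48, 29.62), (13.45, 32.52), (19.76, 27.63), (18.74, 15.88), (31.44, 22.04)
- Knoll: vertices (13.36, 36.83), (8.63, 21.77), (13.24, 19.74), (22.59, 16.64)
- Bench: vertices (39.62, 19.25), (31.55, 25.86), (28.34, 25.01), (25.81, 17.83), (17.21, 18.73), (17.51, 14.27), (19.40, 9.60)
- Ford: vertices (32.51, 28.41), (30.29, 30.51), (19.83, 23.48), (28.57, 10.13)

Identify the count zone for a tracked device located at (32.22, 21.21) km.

Cast a ray rightward from (32.22, 21.21). For each polygon, the edges (by vertex number in listed order) whose endpoints lie on opposite sides of y = 21.21, where each meets that height, and whether that is right or left of the point:
Larch: no edge straddles that height → 0 crossings.
Mesa: 3–4 at x≈19.203 (left), 4–5 at x≈29.729 (left) → 0 crossings.
Knoll: 2–3 at x≈9.902 (left), 4–1 at x≈20.501 (left) → 0 crossings.
Bench: 1–2 at x≈37.227 (right), 3–4 at x≈27.001 (left) → 1 crossing.
Ford: 3–4 at x≈21.316 (left), 4–1 at x≈30.958 (left) → 0 crossings.
Only Bench has an odd count, so the point is inside Bench.

Bench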